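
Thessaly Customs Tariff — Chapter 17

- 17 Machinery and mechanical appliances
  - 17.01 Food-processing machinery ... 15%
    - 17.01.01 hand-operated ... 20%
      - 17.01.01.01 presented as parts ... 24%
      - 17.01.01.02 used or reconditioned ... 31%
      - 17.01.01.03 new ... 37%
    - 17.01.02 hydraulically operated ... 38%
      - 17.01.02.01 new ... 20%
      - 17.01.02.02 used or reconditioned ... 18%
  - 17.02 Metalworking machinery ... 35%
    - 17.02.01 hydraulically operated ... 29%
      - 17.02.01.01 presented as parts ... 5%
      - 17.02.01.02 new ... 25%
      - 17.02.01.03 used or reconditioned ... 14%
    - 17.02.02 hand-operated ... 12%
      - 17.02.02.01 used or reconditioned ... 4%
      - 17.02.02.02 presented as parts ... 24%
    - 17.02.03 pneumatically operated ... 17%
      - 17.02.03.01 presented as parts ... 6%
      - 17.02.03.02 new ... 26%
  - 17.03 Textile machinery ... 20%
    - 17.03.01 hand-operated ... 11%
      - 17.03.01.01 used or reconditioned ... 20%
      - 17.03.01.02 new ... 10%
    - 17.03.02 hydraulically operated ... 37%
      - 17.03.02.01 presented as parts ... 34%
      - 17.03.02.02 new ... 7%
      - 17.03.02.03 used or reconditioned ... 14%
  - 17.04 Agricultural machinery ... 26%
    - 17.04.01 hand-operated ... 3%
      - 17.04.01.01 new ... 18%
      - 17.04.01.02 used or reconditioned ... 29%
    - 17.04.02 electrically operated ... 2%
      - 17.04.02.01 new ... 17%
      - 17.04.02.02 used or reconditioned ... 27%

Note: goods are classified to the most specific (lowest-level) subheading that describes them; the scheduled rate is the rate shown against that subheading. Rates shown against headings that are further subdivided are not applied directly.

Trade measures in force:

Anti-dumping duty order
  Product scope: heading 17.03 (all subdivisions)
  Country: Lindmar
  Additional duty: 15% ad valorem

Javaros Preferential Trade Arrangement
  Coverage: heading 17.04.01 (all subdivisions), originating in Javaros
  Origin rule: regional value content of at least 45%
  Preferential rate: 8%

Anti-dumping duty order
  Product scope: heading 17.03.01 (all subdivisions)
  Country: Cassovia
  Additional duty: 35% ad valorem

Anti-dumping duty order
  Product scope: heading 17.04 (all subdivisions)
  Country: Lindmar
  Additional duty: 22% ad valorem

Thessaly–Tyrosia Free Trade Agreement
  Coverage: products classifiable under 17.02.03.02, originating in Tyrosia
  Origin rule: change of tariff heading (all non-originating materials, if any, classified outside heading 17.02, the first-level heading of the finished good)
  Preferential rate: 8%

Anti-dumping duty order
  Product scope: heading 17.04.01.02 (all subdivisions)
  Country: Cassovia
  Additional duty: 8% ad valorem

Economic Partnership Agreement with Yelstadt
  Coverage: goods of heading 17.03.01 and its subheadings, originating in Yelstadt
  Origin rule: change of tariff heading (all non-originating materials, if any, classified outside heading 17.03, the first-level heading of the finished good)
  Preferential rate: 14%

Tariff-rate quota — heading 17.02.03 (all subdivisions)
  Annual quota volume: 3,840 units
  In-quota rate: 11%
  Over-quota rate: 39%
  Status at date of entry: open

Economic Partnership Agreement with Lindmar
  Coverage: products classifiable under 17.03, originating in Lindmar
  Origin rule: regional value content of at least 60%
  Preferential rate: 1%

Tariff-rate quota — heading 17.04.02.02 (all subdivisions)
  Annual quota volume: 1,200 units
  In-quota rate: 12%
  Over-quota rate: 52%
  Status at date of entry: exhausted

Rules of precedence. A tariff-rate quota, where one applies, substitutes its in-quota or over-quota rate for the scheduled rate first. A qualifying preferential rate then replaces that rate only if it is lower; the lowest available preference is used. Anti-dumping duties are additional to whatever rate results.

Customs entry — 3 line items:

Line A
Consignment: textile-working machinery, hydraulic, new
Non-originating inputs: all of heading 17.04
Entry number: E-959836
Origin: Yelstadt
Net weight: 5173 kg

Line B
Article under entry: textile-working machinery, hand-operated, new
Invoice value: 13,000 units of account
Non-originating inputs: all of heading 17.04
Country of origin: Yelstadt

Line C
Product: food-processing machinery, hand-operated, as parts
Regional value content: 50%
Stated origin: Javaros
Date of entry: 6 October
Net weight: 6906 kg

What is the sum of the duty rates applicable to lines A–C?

Line A: textile-working → 17.03; hydraulic → 17.03.02; new → 17.03.02.02. Scheduled 7%. Yelstadt agreement on 17.03.01: 17.03.02.02 not covered. → 7%.
Line B: textile-working → 17.03; hand-operated → 17.03.01; new → 17.03.01.02. Scheduled 10%. Yelstadt agreement on 17.03.01: CTH met → 14% available; preference 14% not lower than 10% → no reduction. → 10%.
Line C: food-processing → 17.01; hand-operated → 17.01.01; as parts → 17.01.01.01. Scheduled 24%. Javaros agreement on 17.04.01: 17.01.01.01 not covered. → 24%.
Sum: 7% + 10% + 24% = 41%.

41%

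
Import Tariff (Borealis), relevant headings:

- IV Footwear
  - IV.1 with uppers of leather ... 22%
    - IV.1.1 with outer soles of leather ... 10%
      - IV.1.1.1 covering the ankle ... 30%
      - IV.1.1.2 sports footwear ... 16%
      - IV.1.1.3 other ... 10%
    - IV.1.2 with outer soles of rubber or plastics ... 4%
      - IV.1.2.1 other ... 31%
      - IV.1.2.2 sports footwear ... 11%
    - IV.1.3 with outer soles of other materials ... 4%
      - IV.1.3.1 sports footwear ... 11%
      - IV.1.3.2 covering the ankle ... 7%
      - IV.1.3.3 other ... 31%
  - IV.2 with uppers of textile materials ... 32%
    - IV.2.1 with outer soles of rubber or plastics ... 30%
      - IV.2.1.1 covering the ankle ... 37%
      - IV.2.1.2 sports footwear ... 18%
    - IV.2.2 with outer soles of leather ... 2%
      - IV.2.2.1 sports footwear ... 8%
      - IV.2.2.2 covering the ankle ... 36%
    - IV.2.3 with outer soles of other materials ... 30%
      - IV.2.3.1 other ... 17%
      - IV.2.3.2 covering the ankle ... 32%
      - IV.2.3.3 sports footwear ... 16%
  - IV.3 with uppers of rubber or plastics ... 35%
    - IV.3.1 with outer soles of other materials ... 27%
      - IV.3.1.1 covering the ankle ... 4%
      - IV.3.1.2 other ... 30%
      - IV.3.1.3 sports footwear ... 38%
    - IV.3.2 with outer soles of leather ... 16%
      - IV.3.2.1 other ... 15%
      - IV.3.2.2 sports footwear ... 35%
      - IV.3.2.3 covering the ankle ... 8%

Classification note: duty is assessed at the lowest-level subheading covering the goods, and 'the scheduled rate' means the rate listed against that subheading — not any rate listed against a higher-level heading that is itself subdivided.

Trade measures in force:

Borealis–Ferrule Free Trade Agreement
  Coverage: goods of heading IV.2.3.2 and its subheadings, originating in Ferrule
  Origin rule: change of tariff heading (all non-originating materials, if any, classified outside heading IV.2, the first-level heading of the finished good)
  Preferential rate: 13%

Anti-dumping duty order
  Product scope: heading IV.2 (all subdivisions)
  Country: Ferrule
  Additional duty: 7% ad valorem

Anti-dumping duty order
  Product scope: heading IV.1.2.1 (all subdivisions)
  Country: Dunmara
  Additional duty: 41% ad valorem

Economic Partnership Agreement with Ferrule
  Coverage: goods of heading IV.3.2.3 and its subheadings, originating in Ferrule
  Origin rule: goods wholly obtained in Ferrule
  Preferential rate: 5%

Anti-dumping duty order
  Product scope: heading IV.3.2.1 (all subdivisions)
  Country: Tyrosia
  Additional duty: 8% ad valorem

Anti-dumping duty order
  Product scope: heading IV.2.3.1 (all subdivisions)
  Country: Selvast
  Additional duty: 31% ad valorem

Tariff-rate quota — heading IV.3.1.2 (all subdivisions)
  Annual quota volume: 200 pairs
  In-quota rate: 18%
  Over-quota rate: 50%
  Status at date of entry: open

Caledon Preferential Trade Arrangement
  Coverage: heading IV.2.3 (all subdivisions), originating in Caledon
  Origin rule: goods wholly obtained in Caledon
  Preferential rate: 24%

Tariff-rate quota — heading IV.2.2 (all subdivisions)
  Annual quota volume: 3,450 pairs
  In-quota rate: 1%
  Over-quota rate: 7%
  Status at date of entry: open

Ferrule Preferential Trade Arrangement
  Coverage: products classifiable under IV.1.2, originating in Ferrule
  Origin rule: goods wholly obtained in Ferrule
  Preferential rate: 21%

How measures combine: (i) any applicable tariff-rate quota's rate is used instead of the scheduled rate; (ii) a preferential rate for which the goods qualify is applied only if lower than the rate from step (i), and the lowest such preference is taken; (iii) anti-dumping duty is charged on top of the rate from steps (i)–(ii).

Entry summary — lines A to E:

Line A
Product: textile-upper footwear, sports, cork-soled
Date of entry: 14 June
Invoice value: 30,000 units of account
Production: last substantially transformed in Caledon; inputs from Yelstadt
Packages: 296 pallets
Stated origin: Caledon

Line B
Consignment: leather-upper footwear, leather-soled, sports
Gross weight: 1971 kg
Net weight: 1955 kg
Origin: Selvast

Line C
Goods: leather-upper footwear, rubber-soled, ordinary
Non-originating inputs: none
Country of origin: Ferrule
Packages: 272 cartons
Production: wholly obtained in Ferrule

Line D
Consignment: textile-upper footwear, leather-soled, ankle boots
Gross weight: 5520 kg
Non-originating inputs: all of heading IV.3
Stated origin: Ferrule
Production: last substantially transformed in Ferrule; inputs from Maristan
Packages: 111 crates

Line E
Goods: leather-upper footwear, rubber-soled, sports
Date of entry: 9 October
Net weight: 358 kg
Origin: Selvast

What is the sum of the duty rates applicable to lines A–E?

72%

Line A: textile-upper → IV.2; cork-soled → IV.2.3; sports → IV.2.3.3. Scheduled 16%. Caledon agreement on IV.2.3: not wholly obtained. → 16%.
Line B: leather-upper → IV.1; leather-soled → IV.1.1; sports → IV.1.1.2. Scheduled 16%. No special measure applies. → 16%.
Line C: leather-upper → IV.1; rubber-soled → IV.1.2; ordinary → IV.1.2.1. Scheduled 31%. Ferrule agreement on IV.2.3.2: IV.1.2.1 not covered; Ferrule agreement on IV.3.2.3: IV.1.2.1 not covered; Ferrule agreement on IV.1.2: wholly obtained → 21% available; preferential 21%. → 21%.
Line D: textile-upper → IV.2; leather-soled → IV.2.2; ankle boots → IV.2.2.2. Scheduled 36%. quota on IV.2.2 open → in-quota 1%; Ferrule agreement on IV.2.3.2: IV.2.2.2 not covered; Ferrule agreement on IV.3.2.3: IV.2.2.2 not covered; Ferrule agreement on IV.1.2: IV.2.2.2 not covered; anti-dumping (Ferrule, IV.2): +7%; total 1% + 7% = 8%. → 8%.
Line E: leather-upper → IV.1; rubber-soled → IV.1.2; sports → IV.1.2.2. Scheduled 11%. No special measure applies. → 11%.
Sum: 16% + 16% + 21% + 8% + 11% = 72%.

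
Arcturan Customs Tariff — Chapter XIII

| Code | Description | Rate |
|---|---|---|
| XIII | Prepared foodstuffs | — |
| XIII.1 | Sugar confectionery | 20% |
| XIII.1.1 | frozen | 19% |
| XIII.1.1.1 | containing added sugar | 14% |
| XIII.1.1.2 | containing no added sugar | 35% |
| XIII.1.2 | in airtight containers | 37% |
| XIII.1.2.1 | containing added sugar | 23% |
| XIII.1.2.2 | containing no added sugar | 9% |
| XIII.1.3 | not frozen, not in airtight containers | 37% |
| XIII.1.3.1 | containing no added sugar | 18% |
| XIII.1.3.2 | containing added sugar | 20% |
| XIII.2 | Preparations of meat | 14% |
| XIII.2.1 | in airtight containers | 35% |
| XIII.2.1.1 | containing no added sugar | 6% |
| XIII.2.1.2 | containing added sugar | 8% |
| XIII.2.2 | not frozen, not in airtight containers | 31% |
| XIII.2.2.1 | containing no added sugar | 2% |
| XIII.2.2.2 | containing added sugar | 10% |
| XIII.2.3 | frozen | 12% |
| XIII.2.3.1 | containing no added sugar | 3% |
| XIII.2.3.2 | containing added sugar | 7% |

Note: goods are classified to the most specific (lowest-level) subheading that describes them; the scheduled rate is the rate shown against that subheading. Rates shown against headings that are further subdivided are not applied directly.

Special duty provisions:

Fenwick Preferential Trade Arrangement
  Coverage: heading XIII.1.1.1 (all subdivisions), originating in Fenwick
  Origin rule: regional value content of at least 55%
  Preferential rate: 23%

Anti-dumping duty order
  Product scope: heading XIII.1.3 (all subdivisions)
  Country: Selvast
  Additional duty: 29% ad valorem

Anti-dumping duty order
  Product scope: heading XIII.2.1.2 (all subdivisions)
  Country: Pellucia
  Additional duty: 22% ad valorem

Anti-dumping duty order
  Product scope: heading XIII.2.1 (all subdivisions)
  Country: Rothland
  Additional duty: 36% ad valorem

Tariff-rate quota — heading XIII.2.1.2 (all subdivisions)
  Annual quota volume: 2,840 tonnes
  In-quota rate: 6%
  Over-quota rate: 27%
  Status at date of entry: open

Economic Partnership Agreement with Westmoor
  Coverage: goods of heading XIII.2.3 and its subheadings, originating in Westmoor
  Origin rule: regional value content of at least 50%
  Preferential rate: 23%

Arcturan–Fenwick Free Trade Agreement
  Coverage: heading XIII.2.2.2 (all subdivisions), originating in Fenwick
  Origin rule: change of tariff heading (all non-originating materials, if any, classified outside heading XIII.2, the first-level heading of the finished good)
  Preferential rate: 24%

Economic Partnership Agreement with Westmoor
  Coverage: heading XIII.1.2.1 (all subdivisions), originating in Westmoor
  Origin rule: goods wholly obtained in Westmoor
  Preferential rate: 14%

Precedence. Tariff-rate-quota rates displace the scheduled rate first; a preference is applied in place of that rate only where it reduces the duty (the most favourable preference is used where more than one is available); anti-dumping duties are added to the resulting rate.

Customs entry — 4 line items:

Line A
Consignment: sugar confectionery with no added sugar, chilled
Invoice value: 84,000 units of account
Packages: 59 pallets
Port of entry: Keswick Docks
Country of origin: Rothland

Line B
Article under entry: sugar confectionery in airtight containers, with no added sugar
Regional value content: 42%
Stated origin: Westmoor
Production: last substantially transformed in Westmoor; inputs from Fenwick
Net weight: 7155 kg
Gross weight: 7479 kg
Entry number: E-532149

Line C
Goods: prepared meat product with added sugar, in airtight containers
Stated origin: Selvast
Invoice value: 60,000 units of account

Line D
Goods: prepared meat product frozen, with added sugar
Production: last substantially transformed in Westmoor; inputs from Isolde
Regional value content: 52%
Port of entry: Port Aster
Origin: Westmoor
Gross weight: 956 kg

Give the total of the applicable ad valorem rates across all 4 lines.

40%

Line A: sugar confectionery → XIII.1; chilled → XIII.1.3; with no added sugar → XIII.1.3.1. Scheduled 18%. No special measure applies. → 18%.
Line B: sugar confectionery → XIII.1; in airtight containers → XIII.1.2; with no added sugar → XIII.1.2.2. Scheduled 9%. Westmoor agreement on XIII.2.3: XIII.1.2.2 not covered; Westmoor agreement on XIII.1.2.1: XIII.1.2.2 not covered. → 9%.
Line C: prepared meat product → XIII.2; in airtight containers → XIII.2.1; with added sugar → XIII.2.1.2. Scheduled 8%. quota on XIII.2.1.2 open → in-quota 6%. → 6%.
Line D: prepared meat product → XIII.2; frozen → XIII.2.3; with added sugar → XIII.2.3.2. Scheduled 7%. Westmoor agreement on XIII.2.3: RVC ≥ 50% → 23% available; Westmoor agreement on XIII.1.2.1: XIII.2.3.2 not covered; preference 23% not lower than 7% → no reduction. → 7%.
Sum: 18% + 9% + 6% + 7% = 40%.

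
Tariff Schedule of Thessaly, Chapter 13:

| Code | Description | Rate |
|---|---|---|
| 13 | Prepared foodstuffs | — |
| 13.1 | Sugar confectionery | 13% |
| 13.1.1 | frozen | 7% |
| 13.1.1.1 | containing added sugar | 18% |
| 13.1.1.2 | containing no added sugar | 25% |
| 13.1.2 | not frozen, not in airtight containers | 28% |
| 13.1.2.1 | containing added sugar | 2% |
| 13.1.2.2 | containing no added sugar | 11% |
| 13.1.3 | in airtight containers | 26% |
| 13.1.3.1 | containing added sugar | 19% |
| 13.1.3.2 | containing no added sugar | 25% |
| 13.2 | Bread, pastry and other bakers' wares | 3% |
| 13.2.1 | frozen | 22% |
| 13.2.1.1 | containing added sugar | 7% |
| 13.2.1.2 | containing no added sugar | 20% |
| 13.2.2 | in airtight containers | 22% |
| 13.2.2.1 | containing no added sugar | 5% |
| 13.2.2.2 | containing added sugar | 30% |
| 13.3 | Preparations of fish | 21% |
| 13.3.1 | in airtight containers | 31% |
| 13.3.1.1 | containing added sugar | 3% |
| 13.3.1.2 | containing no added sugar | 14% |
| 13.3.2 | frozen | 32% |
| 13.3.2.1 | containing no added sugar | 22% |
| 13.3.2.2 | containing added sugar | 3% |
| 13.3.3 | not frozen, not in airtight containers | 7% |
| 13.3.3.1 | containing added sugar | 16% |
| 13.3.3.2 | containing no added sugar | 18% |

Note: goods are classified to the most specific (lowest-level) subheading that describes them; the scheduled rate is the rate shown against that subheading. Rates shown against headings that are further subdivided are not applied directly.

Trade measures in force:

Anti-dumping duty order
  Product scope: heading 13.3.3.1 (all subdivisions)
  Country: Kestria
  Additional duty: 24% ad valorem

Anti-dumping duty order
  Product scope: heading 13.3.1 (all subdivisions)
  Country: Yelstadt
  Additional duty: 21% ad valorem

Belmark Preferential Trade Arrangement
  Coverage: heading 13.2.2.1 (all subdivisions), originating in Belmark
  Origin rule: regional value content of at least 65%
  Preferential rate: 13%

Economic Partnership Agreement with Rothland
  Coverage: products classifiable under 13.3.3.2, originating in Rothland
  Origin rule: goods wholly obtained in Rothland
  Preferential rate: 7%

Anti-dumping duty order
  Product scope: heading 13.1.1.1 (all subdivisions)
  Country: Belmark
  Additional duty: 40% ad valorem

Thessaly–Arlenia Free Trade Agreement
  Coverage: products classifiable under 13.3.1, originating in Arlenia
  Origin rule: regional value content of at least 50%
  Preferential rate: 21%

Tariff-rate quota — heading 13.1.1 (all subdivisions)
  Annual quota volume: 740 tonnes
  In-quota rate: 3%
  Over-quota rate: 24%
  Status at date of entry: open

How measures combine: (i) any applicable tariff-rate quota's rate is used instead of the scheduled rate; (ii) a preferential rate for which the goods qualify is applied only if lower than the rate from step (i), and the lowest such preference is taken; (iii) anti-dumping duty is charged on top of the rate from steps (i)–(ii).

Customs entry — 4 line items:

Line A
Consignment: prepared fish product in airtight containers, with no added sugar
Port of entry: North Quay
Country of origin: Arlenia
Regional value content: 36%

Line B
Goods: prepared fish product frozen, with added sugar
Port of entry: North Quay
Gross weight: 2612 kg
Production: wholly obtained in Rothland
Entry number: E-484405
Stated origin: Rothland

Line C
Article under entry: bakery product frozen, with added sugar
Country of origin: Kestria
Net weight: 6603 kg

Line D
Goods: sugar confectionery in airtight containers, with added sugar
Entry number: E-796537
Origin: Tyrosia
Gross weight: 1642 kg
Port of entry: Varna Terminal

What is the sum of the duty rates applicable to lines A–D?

Line A: prepared fish product → 13.3; in airtight containers → 13.3.1; with no added sugar → 13.3.1.2. Scheduled 14%. Arlenia agreement on 13.3.1: RVC < 50%. → 14%.
Line B: prepared fish product → 13.3; frozen → 13.3.2; with added sugar → 13.3.2.2. Scheduled 3%. Rothland agreement on 13.3.3.2: 13.3.2.2 not covered. → 3%.
Line C: bakery product → 13.2; frozen → 13.2.1; with added sugar → 13.2.1.1. Scheduled 7%. No special measure applies. → 7%.
Line D: sugar confectionery → 13.1; in airtight containers → 13.1.3; with added sugar → 13.1.3.1. Scheduled 19%. No special measure applies. → 19%.
Sum: 14% + 3% + 7% + 19% = 43%.

43%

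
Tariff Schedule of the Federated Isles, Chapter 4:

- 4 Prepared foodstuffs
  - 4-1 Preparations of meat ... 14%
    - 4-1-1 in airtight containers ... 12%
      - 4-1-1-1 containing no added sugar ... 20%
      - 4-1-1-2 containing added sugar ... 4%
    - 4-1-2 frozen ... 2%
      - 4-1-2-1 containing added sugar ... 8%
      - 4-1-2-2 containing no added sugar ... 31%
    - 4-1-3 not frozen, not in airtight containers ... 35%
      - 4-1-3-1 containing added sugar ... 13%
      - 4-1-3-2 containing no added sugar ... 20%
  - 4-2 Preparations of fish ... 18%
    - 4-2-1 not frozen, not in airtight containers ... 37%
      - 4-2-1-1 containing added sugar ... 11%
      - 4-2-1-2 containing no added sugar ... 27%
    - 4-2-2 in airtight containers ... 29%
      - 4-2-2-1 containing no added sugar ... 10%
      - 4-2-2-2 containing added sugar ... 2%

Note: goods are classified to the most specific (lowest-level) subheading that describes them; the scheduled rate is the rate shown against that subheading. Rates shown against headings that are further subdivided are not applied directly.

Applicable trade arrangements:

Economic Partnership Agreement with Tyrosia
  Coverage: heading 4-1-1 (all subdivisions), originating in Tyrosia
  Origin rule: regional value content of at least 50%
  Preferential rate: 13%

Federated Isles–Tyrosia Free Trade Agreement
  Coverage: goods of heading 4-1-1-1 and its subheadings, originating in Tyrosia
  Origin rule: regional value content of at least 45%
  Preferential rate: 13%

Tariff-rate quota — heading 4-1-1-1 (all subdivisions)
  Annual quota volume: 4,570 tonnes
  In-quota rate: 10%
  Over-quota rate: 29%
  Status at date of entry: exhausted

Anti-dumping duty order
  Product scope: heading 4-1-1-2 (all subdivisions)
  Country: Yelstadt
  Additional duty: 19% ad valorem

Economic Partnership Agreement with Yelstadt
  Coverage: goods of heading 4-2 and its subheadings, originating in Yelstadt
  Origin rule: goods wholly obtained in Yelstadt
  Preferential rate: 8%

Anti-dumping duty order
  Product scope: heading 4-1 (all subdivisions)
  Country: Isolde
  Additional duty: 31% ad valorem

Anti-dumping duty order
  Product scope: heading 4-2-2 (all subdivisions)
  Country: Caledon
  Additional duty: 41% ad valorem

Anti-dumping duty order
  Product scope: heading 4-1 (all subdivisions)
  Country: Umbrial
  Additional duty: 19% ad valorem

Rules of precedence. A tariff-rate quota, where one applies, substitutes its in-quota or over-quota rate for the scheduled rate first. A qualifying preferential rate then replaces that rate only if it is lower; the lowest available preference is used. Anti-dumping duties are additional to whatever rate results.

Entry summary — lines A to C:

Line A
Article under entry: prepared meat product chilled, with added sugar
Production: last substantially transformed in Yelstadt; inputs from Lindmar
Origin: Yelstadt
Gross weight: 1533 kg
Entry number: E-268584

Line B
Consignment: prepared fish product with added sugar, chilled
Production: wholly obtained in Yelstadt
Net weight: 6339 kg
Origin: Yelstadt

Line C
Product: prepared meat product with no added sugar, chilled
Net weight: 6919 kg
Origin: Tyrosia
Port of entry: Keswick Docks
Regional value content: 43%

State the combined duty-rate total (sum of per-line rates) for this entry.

Line A: prepared meat product → 4-1; chilled → 4-1-3; with added sugar → 4-1-3-1. Scheduled 13%. Yelstadt agreement on 4-2: 4-1-3-1 not covered. → 13%.
Line B: prepared fish product → 4-2; chilled → 4-2-1; with added sugar → 4-2-1-1. Scheduled 11%. Yelstadt agreement on 4-2: wholly obtained → 8% available; preferential 8%. → 8%.
Line C: prepared meat product → 4-1; chilled → 4-1-3; with no added sugar → 4-1-3-2. Scheduled 20%. Tyrosia agreement on 4-1-1: 4-1-3-2 not covered; Tyrosia agreement on 4-1-1-1: 4-1-3-2 not covered. → 20%.
Sum: 13% + 8% + 20% = 41%.

41%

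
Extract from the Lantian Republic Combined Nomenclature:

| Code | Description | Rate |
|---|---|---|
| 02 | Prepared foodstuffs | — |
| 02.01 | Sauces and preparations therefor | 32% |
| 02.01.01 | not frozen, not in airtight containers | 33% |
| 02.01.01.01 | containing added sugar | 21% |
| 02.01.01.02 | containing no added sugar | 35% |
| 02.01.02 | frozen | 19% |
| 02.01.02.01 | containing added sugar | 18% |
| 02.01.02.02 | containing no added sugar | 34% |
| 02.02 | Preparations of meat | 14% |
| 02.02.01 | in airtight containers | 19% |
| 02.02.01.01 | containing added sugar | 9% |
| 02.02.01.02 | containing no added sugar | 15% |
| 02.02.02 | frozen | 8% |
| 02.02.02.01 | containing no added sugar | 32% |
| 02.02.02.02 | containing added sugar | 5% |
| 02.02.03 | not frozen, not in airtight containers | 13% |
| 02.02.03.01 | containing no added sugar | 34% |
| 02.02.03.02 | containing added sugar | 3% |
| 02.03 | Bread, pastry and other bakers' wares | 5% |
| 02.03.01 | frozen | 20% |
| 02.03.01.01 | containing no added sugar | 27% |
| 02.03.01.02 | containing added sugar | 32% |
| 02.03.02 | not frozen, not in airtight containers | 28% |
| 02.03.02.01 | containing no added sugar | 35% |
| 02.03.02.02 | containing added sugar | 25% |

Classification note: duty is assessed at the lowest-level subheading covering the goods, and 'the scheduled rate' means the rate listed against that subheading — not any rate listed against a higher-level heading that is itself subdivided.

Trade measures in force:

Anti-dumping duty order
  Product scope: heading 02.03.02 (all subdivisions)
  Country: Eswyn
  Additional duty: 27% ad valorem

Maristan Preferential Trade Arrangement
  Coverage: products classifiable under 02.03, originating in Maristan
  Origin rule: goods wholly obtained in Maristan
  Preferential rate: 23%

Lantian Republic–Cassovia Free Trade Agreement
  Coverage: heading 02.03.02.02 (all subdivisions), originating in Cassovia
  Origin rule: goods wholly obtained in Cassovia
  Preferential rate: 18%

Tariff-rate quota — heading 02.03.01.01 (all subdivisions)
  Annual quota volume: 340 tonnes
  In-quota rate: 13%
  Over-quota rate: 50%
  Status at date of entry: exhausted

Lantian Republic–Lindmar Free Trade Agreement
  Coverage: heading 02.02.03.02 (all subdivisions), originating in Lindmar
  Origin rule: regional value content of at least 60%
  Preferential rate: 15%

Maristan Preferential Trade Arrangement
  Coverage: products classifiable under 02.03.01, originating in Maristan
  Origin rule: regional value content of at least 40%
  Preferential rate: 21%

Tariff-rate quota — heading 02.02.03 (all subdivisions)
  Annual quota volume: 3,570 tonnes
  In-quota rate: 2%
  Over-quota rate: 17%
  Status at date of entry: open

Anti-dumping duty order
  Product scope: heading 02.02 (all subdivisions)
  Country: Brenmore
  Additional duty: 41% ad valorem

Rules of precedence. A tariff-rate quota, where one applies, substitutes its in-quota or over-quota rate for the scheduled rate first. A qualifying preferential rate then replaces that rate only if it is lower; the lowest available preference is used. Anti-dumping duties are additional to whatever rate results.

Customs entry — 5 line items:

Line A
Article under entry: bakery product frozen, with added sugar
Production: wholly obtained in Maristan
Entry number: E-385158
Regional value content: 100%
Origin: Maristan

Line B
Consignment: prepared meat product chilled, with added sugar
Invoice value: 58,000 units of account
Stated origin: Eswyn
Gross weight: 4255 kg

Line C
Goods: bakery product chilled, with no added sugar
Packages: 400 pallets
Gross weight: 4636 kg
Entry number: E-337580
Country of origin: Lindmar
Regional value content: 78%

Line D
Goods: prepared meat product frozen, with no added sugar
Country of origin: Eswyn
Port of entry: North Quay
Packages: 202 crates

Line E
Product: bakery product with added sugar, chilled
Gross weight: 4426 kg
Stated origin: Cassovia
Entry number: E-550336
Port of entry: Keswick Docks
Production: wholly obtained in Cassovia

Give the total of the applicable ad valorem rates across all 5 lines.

Line A: bakery product → 02.03; frozen → 02.03.01; with added sugar → 02.03.01.02. Scheduled 32%. Maristan agreement on 02.03: wholly obtained → 23% available; Maristan agreement on 02.03.01: RVC ≥ 40% → 21% available; preferential 21%. → 21%.
Line B: prepared meat product → 02.02; chilled → 02.02.03; with added sugar → 02.02.03.02. Scheduled 3%. quota on 02.02.03 open → in-quota 2%. → 2%.
Line C: bakery product → 02.03; chilled → 02.03.02; with no added sugar → 02.03.02.01. Scheduled 35%. Lindmar agreement on 02.02.03.02: 02.03.02.01 not covered. → 35%.
Line D: prepared meat product → 02.02; frozen → 02.02.02; with no added sugar → 02.02.02.01. Scheduled 32%. No special measure applies. → 32%.
Line E: bakery product → 02.03; chilled → 02.03.02; with added sugar → 02.03.02.02. Scheduled 25%. Cassovia agreement on 02.03.02.02: wholly obtained → 18% available; preferential 18%. → 18%.
Sum: 21% + 2% + 35% + 32% + 18% = 108%.

108%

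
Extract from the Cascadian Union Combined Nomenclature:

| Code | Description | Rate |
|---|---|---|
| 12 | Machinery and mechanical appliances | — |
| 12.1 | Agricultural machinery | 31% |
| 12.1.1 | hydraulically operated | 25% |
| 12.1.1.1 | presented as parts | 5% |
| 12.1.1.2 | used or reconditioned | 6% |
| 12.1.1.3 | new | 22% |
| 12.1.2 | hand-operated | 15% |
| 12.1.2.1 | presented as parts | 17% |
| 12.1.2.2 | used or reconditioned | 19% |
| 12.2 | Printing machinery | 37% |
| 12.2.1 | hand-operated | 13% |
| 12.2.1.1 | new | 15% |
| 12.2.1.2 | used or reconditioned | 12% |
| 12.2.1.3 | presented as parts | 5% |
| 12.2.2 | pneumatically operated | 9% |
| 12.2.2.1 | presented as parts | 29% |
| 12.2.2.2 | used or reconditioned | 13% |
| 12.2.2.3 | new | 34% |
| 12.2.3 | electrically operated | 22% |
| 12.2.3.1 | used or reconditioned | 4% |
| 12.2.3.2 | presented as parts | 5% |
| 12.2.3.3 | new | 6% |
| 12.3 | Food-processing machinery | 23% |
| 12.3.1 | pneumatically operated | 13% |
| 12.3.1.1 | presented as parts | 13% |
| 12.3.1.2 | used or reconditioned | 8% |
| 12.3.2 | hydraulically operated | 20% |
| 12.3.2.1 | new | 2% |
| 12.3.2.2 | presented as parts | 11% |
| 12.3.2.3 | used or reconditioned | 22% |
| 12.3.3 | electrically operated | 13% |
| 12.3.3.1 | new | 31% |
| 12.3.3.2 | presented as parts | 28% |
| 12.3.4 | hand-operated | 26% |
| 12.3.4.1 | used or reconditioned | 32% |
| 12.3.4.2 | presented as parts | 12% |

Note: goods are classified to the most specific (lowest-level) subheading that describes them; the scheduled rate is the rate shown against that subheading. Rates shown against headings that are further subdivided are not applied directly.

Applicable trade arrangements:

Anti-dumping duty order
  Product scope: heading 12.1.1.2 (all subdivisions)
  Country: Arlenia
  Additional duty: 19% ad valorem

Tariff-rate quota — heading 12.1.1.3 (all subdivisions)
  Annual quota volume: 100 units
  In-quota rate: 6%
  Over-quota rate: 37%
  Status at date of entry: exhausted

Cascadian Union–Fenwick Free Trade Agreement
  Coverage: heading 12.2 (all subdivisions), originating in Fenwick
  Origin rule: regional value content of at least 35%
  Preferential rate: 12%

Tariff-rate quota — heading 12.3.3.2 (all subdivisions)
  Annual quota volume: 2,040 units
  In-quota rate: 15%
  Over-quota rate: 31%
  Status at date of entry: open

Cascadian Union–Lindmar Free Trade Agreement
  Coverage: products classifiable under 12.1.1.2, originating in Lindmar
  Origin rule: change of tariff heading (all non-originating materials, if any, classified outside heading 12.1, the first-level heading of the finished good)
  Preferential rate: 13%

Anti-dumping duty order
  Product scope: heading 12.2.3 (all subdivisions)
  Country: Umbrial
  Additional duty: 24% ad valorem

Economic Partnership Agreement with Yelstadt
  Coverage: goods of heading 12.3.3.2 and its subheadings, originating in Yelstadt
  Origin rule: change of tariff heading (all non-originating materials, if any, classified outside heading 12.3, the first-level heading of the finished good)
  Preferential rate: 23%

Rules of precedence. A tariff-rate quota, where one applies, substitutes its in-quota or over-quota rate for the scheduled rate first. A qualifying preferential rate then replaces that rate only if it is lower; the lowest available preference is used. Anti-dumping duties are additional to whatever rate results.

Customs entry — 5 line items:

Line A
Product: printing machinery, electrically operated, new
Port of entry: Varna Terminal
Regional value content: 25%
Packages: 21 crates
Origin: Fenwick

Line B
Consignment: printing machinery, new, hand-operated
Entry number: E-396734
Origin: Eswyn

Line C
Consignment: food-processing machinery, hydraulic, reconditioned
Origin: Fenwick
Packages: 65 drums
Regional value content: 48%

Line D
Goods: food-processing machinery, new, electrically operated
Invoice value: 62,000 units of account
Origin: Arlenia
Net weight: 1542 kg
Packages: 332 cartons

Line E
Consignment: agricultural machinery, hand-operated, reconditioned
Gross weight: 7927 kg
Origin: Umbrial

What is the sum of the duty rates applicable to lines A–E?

93%

Line A: printing → 12.2; electrically operated → 12.2.3; new → 12.2.3.3. Scheduled 6%. Fenwick agreement on 12.2: RVC < 35%. → 6%.
Line B: printing → 12.2; hand-operated → 12.2.1; new → 12.2.1.1. Scheduled 15%. No special measure applies. → 15%.
Line C: food-processing → 12.3; hydraulic → 12.3.2; reconditioned → 12.3.2.3. Scheduled 22%. Fenwick agreement on 12.2: 12.3.2.3 not covered. → 22%.
Line D: food-processing → 12.3; electrically operated → 12.3.3; new → 12.3.3.1. Scheduled 31%. No special measure applies. → 31%.
Line E: agricultural → 12.1; hand-operated → 12.1.2; reconditioned → 12.1.2.2. Scheduled 19%. No special measure applies. → 19%.
Sum: 6% + 15% + 22% + 31% + 19% = 93%.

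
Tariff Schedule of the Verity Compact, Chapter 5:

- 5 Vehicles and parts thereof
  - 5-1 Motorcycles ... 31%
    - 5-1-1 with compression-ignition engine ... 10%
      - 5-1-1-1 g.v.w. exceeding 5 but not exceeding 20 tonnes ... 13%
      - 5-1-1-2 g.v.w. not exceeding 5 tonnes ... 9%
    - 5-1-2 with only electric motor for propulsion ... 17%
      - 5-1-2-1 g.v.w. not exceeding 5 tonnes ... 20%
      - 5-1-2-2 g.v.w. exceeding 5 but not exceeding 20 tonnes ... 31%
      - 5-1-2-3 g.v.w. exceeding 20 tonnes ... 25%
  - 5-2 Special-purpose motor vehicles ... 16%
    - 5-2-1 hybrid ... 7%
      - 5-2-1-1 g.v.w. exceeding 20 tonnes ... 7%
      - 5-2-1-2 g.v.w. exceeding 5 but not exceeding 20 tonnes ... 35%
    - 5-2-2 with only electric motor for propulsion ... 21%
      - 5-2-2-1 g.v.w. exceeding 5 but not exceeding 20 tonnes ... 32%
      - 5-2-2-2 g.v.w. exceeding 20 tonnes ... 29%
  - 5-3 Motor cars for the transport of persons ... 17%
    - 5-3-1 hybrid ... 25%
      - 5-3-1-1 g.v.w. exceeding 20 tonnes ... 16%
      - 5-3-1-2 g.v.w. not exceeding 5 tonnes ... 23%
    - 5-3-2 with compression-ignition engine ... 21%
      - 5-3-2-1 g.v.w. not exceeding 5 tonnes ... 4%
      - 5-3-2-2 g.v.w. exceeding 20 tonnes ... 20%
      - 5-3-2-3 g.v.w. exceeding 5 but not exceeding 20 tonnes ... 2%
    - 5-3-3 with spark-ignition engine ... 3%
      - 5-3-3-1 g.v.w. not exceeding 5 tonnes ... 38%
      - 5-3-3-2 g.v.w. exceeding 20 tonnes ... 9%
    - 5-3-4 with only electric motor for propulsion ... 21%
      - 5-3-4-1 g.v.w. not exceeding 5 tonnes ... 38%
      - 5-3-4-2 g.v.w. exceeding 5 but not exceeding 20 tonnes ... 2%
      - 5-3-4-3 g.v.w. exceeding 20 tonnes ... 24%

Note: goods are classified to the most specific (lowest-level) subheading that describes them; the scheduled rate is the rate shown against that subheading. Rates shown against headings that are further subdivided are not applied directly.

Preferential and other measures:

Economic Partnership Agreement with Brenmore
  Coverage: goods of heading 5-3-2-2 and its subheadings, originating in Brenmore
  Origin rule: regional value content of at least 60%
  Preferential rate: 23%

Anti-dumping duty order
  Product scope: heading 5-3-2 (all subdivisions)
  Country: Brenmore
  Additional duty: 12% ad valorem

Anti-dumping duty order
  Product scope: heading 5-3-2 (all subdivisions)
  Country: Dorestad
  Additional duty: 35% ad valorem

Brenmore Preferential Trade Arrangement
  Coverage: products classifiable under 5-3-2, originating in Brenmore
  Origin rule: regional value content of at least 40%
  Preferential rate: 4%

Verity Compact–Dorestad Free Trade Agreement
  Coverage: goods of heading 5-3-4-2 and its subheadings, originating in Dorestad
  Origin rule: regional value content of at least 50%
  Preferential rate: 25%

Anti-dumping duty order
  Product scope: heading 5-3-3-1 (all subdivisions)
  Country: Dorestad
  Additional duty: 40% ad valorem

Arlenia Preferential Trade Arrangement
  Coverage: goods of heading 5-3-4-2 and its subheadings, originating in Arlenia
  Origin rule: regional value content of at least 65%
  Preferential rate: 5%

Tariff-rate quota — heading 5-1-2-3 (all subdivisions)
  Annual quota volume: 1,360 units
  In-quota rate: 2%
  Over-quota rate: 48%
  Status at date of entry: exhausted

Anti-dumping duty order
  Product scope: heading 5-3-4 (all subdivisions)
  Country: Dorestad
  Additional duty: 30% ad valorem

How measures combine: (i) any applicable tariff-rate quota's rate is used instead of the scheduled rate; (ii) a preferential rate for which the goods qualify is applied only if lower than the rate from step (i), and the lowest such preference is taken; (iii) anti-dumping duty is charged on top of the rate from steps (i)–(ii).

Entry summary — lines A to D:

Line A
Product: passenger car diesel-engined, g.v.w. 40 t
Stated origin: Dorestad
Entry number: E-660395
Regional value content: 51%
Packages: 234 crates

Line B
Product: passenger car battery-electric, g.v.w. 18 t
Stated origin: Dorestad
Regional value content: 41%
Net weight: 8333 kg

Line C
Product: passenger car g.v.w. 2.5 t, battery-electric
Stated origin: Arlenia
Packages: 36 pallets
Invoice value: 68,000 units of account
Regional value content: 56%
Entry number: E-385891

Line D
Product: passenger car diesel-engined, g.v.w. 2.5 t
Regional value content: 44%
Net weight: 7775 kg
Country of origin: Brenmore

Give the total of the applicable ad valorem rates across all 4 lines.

141%

Line A: passenger car → 5-3; diesel-engined → 5-3-2; g.v.w. 40 t → 5-3-2-2. Scheduled 20%. Dorestad agreement on 5-3-4-2: 5-3-2-2 not covered; anti-dumping (Dorestad, 5-3-2): +35%; total 20% + 35% = 55%. → 55%.
Line B: passenger car → 5-3; battery-electric → 5-3-4; g.v.w. 18 t → 5-3-4-2. Scheduled 2%. Dorestad agreement on 5-3-4-2: RVC < 50%; anti-dumping (Dorestad, 5-3-4): +30%; total 2% + 30% = 32%. → 32%.
Line C: passenger car → 5-3; battery-electric → 5-3-4; g.v.w. 2.5 t → 5-3-4-1. Scheduled 38%. Arlenia agreement on 5-3-4-2: 5-3-4-1 not covered. → 38%.
Line D: passenger car → 5-3; diesel-engined → 5-3-2; g.v.w. 2.5 t → 5-3-2-1. Scheduled 4%. Brenmore agreement on 5-3-2-2: 5-3-2-1 not covered; Brenmore agreement on 5-3-2: RVC ≥ 40% → 4% available; preference 4% not lower than 4% → no reduction; anti-dumping (Brenmore, 5-3-2): +12%; total 4% + 12% = 16%. → 16%.
Sum: 55% + 32% + 38% + 16% = 141%.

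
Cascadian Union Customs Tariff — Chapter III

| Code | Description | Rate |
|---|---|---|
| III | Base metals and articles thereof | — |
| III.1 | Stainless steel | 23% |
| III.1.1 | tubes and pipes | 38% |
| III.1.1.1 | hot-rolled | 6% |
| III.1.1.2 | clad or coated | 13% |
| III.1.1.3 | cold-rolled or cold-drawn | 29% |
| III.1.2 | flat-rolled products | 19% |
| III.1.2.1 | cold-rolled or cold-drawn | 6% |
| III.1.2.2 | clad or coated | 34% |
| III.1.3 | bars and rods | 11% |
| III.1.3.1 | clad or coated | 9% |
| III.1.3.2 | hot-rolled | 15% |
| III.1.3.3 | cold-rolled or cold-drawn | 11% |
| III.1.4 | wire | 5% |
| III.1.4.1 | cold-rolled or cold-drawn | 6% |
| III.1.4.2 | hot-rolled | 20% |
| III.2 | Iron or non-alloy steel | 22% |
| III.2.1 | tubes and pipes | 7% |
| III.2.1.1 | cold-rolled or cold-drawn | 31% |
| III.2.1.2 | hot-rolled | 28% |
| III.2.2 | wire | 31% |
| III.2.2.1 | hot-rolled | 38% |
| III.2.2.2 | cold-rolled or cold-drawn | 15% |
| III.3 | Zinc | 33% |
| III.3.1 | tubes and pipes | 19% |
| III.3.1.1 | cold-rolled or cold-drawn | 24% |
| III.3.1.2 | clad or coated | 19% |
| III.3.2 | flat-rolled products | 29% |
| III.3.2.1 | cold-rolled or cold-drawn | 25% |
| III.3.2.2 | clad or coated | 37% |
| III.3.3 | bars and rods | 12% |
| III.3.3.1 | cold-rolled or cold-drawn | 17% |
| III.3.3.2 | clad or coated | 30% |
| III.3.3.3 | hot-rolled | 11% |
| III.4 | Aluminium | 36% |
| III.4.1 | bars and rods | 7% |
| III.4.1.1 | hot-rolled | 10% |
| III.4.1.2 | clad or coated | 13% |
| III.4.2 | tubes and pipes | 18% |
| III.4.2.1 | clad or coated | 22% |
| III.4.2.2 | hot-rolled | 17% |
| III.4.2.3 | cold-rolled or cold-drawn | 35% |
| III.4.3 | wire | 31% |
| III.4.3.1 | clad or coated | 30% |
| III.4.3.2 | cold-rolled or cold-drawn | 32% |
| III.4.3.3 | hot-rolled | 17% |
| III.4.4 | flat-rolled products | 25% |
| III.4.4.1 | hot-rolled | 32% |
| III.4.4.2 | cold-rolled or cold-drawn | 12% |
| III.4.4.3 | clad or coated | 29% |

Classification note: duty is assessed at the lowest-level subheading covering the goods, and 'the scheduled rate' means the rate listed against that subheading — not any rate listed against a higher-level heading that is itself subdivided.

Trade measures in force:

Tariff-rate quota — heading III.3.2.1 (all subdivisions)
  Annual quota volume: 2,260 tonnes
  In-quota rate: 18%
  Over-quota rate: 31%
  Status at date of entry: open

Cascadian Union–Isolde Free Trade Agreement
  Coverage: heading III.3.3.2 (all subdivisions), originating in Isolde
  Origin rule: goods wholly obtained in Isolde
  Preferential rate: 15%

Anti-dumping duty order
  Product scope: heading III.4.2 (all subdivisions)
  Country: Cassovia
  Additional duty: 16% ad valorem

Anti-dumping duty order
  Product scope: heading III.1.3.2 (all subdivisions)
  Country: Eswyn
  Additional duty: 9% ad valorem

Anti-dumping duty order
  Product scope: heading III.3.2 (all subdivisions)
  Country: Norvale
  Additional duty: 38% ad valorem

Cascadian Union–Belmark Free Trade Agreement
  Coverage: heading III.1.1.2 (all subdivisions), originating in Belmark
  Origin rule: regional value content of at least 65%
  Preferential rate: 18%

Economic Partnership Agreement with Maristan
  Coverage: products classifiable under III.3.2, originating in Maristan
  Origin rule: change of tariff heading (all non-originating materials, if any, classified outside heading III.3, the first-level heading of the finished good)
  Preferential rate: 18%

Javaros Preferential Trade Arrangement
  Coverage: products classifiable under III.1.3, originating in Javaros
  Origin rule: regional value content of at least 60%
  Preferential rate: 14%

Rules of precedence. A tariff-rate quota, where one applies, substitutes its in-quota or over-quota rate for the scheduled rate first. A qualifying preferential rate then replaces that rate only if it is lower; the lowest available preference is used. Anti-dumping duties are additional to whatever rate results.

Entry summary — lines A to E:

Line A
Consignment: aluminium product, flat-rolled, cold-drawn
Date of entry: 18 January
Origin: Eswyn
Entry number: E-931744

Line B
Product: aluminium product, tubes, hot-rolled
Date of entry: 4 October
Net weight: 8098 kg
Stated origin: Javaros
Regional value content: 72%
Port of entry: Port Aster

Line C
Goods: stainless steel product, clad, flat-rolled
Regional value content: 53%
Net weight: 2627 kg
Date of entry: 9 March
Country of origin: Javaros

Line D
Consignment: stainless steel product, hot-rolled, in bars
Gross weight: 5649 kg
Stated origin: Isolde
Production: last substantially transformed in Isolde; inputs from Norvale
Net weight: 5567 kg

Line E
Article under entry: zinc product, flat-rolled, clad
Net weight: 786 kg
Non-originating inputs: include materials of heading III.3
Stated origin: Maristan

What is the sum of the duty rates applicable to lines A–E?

Line A: aluminium → III.4; flat-rolled → III.4.4; cold-drawn → III.4.4.2. Scheduled 12%. No special measure applies. → 12%.
Line B: aluminium → III.4; tubes → III.4.2; hot-rolled → III.4.2.2. Scheduled 17%. Javaros agreement on III.1.3: III.4.2.2 not covered. → 17%.
Line C: stainless steel → III.1; flat-rolled → III.1.2; clad → III.1.2.2. Scheduled 34%. Javaros agreement on III.1.3: III.1.2.2 not covered. → 34%.
Line D: stainless steel → III.1; in bars → III.1.3; hot-rolled → III.1.3.2. Scheduled 15%. Isolde agreement on III.3.3.2: III.1.3.2 not covered. → 15%.
Line E: zinc → III.3; flat-rolled → III.3.2; clad → III.3.2.2. Scheduled 37%. Maristan agreement on III.3.2: CTH not met. → 37%.
Sum: 12% + 17% + 34% + 15% + 37% = 115%.

115%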